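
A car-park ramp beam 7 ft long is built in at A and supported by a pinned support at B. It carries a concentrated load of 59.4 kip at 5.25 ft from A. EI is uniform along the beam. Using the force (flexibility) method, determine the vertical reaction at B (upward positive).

R_B = 37.59 kip

Choose R_B as the redundant. The primary structure is the cantilever fixed at A.
Deflection at B on the released cantilever, summing each load's contribution:
  point load 59.4 at a = 5.25: Pa²(3L − a)/(6EI) = 4298/EI
Tip deflection under a unit load at B: L³/(3EI) = 114.3/EI.
The prop prevents deflection at B: R_B = δ_0/δ_{BB} = 4298/114.3 = 37.59 kip.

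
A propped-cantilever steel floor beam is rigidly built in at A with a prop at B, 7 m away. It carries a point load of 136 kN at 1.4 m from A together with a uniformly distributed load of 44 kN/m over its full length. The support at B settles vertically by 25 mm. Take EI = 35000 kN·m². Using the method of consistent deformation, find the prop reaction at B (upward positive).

R_B = 115.5 kN

Release the roller at B. Primary structure: cantilever fixed at A.
Downward deflection at the released point B due to the loads:
  point load 136 at a = 1.4: Pa²(3L − a)/(6EI) = 870.8/EI
  UDL 44: wL⁴/(8EI) = 13206/EI
  δ_0 = 14076/EI
Flexibility coefficient — unit upward force at B: δ_{BB} = L³/(3EI) = 114.3/EI.
With EI = 35000 kN·m²: δ_0 = 0.40218 m and δ_{BB} = 0.003267 m/kN.
Compatibility — the beam at B must follow the support down by 0.025 m: δ_0 − R_B·δ_{BB} = 0.025, so R_B = (0.40218 − 0.025)/0.003267 = 115.5 kN.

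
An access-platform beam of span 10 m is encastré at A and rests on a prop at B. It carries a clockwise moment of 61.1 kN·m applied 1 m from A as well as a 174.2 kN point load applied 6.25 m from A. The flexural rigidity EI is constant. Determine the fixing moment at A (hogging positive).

Remove the prop at B; the released (primary) structure is a cantilever built in at A.
Downward deflection at the released point B due to the loads:
  clockwise couple 61.1 at a = 1: M₀a(2L − a)/(2EI) = 580.5/EI
  point load 174.2 at a = 6.25: Pa²(3L − a)/(6EI) = 26935/EI
  δ_0 = 27516/EI
Tip deflection under a unit load at B: L³/(3EI) = 333.3/EI.
The prop prevents deflection at B: R_B = δ_0/δ_{BB} = 27516/333.3 = 82.55 kN.
Moment equilibrium about A: M_A = Σ(load moments about A) − R_B·L = 1150 − 82.55×10 = 324.4 kN·m.

M_A = 324.4 kN·m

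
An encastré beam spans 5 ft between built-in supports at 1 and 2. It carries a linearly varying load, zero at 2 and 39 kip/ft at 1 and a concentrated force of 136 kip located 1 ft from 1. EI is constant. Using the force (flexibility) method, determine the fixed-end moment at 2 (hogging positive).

Take the two fixed-end moments M_1, M_2 as redundants; the released structure is the simple span 12.
Simple-span end rotations at 1 and 2 under the given loads:
  at 1: triangular load, peak 39: w₀L³/(45EI) = 108.3/EI
  at 2: triangular load, peak 39: 7w₀L³/(360EI) = 94.79/EI
  at 1: point load 136 at a = 1: Pab(L + b)/(6LEI) = 163.2/EI
  at 2: point load 136 at a = 1: Pab(L + a)/(6LEI) = 108.8/EI
  θ_10 = 271.5/EI,  θ_20 = 203.6/EI
Flexibility coefficients: a unit moment at one end gives L/(3EI) there and L/(6EI) at the far end, so f₁₁ = f₂₂ = 1.667/EI and f₁₂ = f₂₁ = 0.8333/EI.
Compatibility — zero rotation at each built-in end:
  1.667 M_1 + 0.8333 M_2 = 271.5
  0.8333 M_1 + 1.667 M_2 = 203.6
Solving the pair gives M_1 = 135.8 kip·ft and M_2 = 54.26 kip·ft (hogging).

M_2 = 54.26 kip·ft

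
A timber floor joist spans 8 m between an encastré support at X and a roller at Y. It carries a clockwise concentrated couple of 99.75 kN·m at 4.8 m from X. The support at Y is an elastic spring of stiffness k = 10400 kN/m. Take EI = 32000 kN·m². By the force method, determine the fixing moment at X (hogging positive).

Choose R_Y as the redundant. The primary structure is the cantilever fixed at X.
Deflection at Y on the released cantilever, summing each load's contribution:
  clockwise couple 99.75 at a = 4.8: M₀a(2L − a)/(2EI) = 2681/EI
Tip deflection under a unit load at Y: L³/(3EI) = 170.7/EI.
With EI = 32000 kN·m²: δ_0 = 0.08379 m and δ_{YY} = 0.005333 m/kN.
Compatibility — the spring shortens by R_Y/k under the reaction it provides: δ_0 − R_Y·δ_{YY} = R_Y/k. With 1/k = 0.000096 m/kN, R_Y = δ_0 / (δ_{YY} + 1/k) = 0.08379 / (0.005333 + 0.000096) = 15.43 kN.
Moment equilibrium about X: M_X = Σ(load moments about X) − R_Y·L = 99.75 − 15.43×8 = -23.71 kN·m.

M_X = -23.71 kN·m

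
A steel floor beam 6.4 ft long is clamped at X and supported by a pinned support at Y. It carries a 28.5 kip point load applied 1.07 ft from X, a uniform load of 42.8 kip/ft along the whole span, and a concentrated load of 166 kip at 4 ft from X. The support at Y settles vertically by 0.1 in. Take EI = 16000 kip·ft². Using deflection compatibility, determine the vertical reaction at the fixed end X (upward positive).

Release the roller at Y. Primary structure: cantilever fixed at X.
Downward deflection at the released point Y due to the loads:
  point load 28.5 at a = 1.07: Pa²(3L − a)/(6EI) = 98.6/EI
  UDL 42.8: wL⁴/(8EI) = 8976/EI
  point load 166 at a = 4: Pa²(3L − a)/(6EI) = 6729/EI
  δ_0 = 15803/EI
Tip deflection under a unit load at Y: L³/(3EI) = 87.38/EI.
With EI = 16000 kip·ft²: δ_0 = 0.98768 ft and δ_{YY} = 0.005461 ft/kip.
Compatibility — the beam at Y must follow the support down by 0.008333 ft: δ_0 − R_Y·δ_{YY} = 0.008333, so R_Y = (0.98768 − 0.008333)/0.005461 = 179.3 kip.
Vertical equilibrium: R_X = ΣP − R_Y = 468.4 − 179.3 = 289.1 kip.

R_X = 289.1 kip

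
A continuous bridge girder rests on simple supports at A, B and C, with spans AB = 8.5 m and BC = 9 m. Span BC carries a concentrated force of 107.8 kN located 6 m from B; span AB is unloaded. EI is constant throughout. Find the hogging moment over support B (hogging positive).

M_B = 73.92 kN·m

Release continuity at B by inserting a hinge; the redundant is the internal moment M_B. The primary structure is two simply-supported spans AB and BC.
Discontinuity in slope at B on the released structure — sum the simple-span end rotations:
  span BC: point load 107.8 at a = 6: Pab(L + b)/(6LEI) = 431.2/EI
  relative rotation θ_0 = (0 + 431.2)/EI = 431.2/EI
A unit hogging moment at B produces rotation L₁/(3EI) + L₂/(3EI) = 5.833/EI.
Slope continuity at B: θ_0 = M_B·5.833/EI, so M_B = 431.2/5.833 = 73.92 kN·m (hogging).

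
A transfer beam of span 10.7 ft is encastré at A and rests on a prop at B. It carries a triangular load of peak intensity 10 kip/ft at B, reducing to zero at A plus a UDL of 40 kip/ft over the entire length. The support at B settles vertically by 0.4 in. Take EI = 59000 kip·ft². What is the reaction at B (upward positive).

Take the reaction at B as the redundant and release it; the primary structure is a cantilever fixed at A.
Free-end deflection of the primary structure under the applied loading (downward +):
  triangular load, peak 10 at the free end: 11w₀L⁴/(120EI) = 12016/EI
  UDL 40: wL⁴/(8EI) = 65540/EI
  δ_0 = 77555/EI
Tip deflection under a unit load at B: L³/(3EI) = 408.3/EI.
With EI = 59000 kip·ft²: δ_0 = 1.3145 ft and δ_{BB} = 0.006921 ft/kip.
Compatibility — the beam at B must follow the support down by 0.03333 ft: δ_0 − R_B·δ_{BB} = 0.03333, so R_B = (1.3145 − 0.03333)/0.006921 = 185.1 kip.

R_B = 185.1 kip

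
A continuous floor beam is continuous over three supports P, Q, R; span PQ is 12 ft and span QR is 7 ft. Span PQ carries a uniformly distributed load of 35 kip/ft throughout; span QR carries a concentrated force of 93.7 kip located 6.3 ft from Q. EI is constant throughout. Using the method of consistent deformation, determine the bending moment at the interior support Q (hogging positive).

M_Q = 409.9 kip·ft

Release continuity at Q by inserting a hinge; the redundant is the internal moment M_Q. The primary structure is two simply-supported spans PQ and QR.
End slopes at the hinge Q, treating each span as simply supported:
  span PQ: UDL 35: wL³/(24EI) = 2520/EI
  span QR: point load 93.7 at a = 6.3: Pab(L + b)/(6LEI) = 75.76/EI
  relative rotation θ_0 = (2520 + 75.76)/EI = 2596/EI
A unit hogging moment at Q produces rotation L₁/(3EI) + L₂/(3EI) = 6.333/EI.
Compatibility: M_Q·(L₁+L₂)/(3EI) = θ_0, giving M_Q = 409.9 kip·ft (hogging).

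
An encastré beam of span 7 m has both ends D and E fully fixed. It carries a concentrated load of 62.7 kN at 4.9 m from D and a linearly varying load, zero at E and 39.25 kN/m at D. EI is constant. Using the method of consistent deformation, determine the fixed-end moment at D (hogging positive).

M_D = 123.8 kN·m

Take the two fixed-end moments M_D, M_E as redundants; the released structure is the simple span DE.
End rotations of the released simple span under the applied load (×1/EI):
  at D: point load 62.7 at a = 4.9: Pab(L + b)/(6LEI) = 139.8/EI
  at E: point load 62.7 at a = 4.9: Pab(L + a)/(6LEI) = 182.8/EI
  at D: triangular load, peak 39.25: w₀L³/(45EI) = 299.2/EI
  at E: triangular load, peak 39.25: 7w₀L³/(360EI) = 261.8/EI
  θ_D0 = 439/EI,  θ_E0 = 444.6/EI
Flexibility coefficients: a unit moment at one end gives L/(3EI) there and L/(6EI) at the far end, so f₁₁ = f₂₂ = 2.333/EI and f₁₂ = f₂₁ = 1.167/EI.
Compatibility — zero rotation at each built-in end:
  2.333 M_D + 1.167 M_E = 439
  1.167 M_D + 2.333 M_E = 444.6
Solving the pair gives M_D = 123.8 kN·m and M_E = 128.6 kN·m (hogging).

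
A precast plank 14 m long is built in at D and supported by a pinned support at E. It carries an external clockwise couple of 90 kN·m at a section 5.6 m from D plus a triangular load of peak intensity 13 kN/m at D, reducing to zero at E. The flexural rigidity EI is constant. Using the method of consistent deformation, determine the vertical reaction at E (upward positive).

Remove the prop at E; the released (primary) structure is a cantilever built in at D.
Primary-structure tip deflection at E by superposition:
  clockwise couple 90 at a = 5.6: M₀a(2L − a)/(2EI) = 5645/EI
  triangular load, peak 13 at the fixed end: w₀L⁴/(30EI) = 16647/EI
  δ_0 = 22292/EI
Tip deflection under a unit load at E: L³/(3EI) = 914.7/EI.
The prop prevents deflection at E: R_E = δ_0/δ_{EE} = 22292/914.7 = 24.37 kN.

R_E = 24.37 kN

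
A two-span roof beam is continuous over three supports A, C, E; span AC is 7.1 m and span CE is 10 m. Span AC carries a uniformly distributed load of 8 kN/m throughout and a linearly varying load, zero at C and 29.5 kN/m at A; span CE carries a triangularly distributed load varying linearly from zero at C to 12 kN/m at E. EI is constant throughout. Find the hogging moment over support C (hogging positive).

M_C = 97.88 kN·m

Insert a hinge at C; M_C is the redundant, and each span becomes simply supported.
Rotations at C on the released spans (each span's end-slope, ×1/EI):
  span AC: UDL 8: wL³/(24EI) = 119.3/EI
  span AC: triangular load, peak 29.5: 7w₀L³/(360EI) = 205.3/EI
  span CE: triangular load, peak 12: 7w₀L³/(360EI) = 233.3/EI
  relative rotation θ_0 = (324.6 + 233.3)/EI = 557.9/EI
A unit hogging moment at C produces rotation L₁/(3EI) + L₂/(3EI) = 5.7/EI.
Compatibility: M_C·(L₁+L₂)/(3EI) = θ_0, giving M_C = 97.88 kN·m (hogging).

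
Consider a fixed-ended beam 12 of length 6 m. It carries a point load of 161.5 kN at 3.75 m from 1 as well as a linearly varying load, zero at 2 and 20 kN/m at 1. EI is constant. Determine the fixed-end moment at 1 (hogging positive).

M_1 = 121.2 kN·m

Take the two fixed-end moments M_1, M_2 as redundants; the released structure is the simple span 12.
On the primary (simply-supported) span, the end slopes from the loading are:
  at 1: point load 161.5 at a = 3.75: Pab(L + b)/(6LEI) = 312.3/EI
  at 2: point load 161.5 at a = 3.75: Pab(L + a)/(6LEI) = 369.1/EI
  at 1: triangular load, peak 20: w₀L³/(45EI) = 96/EI
  at 2: triangular load, peak 20: 7w₀L³/(360EI) = 84/EI
  θ_10 = 408.3/EI,  θ_20 = 453.1/EI
Flexibility coefficients: a unit moment at one end gives L/(3EI) there and L/(6EI) at the far end, so f₁₁ = f₂₂ = 2/EI and f₁₂ = f₂₁ = 1/EI.
Compatibility — zero rotation at each built-in end:
  2 M_1 + 1 M_2 = 408.3
  1 M_1 + 2 M_2 = 453.1
Solving the pair gives M_1 = 121.2 kN·m and M_2 = 165.9 kN·m (hogging).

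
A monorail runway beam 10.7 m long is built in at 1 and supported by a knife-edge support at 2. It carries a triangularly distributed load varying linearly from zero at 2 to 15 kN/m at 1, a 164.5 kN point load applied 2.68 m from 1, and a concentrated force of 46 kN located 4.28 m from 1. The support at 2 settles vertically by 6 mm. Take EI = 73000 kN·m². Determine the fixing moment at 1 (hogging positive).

Take the reaction at 2 as the redundant and release it; the primary structure is a cantilever fixed at 1.
Deflection at 2 on the released cantilever, summing each load's contribution:
  triangular load, peak 15 at the fixed end: w₀L⁴/(30EI) = 6554/EI
  point load 164.5 at a = 2.68: Pa²(3L − a)/(6EI) = 5793/EI
  point load 46 at a = 4.28: Pa²(3L − a)/(6EI) = 3907/EI
  δ_0 = 16254/EI
Tip deflection under a unit load at 2: L³/(3EI) = 408.3/EI.
With EI = 73000 kN·m²: δ_0 = 0.22266 m and δ_{22} = 0.005594 m/kN.
Compatibility — the beam at 2 must follow the support down by 0.006 m: δ_0 − R_2·δ_{22} = 0.006, so R_2 = (0.22266 − 0.006)/0.005594 = 38.73 kN.
Moment equilibrium about 1: M_1 = Σ(load moments about 1) − R_2·L = 924 − 38.73×10.7 = 509.5 kN·m.

M_1 = 509.5 kN·m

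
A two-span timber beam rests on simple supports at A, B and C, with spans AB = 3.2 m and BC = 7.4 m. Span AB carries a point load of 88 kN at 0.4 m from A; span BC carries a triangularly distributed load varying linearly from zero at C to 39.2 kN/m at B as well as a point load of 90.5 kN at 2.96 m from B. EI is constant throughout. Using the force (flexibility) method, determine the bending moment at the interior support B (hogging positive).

Take M_B as the redundant. Released structure: two simple spans AB and BC with a hinge at B.
Discontinuity in slope at B on the released structure — sum the simple-span end rotations:
  span AB: point load 88 at a = 0.4: Pab(L + a)/(6LEI) = 18.48/EI
  span BC: triangular load, peak 39.2: w₀L³/(45EI) = 353/EI
  span BC: point load 90.5 at a = 2.96: Pab(L + b)/(6LEI) = 317.2/EI
  relative rotation θ_0 = (18.48 + 670.2)/EI = 688.6/EI
A unit hogging moment at B produces rotation L₁/(3EI) + L₂/(3EI) = 3.533/EI.
Slope continuity at B: θ_0 = M_B·3.533/EI, so M_B = 688.6/3.533 = 194.9 kN·m (hogging).

M_B = 194.9 kN·m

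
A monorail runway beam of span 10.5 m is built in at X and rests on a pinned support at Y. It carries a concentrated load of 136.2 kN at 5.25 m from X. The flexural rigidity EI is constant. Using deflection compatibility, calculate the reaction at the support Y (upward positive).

Release the roller at Y. Primary structure: cantilever fixed at X.
Free-end deflection of the primary structure under the applied loading (downward +):
  point load 136.2 at a = 5.25: Pa²(3L − a)/(6EI) = 16424/EI
Tip deflection under a unit load at Y: L³/(3EI) = 385.9/EI.
The prop prevents deflection at Y: R_Y = δ_0/δ_{YY} = 16424/385.9 = 42.56 kN.

R_Y = 42.56 kN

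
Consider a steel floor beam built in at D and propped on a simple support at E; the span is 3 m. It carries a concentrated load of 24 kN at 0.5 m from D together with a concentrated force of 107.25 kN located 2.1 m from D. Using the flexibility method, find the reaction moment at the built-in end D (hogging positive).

M_D = 53.09 kN·m

Release the roller at E. Primary structure: cantilever fixed at D.
Free-end deflection of the primary structure under the applied loading (downward +):
  point load 24 at a = 0.5: Pa²(3L − a)/(6EI) = 8.5/EI
  point load 107.25 at a = 2.1: Pa²(3L − a)/(6EI) = 543.9/EI
  δ_0 = 552.4/EI
Tip deflection under a unit load at E: L³/(3EI) = 9/EI.
Compatibility at E: δ_0 − R_E·δ_{EE} = 0, so R_E = 552.4/9 = 61.38 kN.
Moment equilibrium about D: M_D = Σ(load moments about D) − R_E·L = 237.2 − 61.38×3 = 53.09 kN·m.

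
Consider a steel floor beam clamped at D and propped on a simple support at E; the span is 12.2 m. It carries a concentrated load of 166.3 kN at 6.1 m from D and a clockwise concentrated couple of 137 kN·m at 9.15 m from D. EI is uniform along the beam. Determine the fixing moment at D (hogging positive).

M_D = 324.8 kN·m

Release the roller at E. Primary structure: cantilever fixed at D.
Free-end deflection of the primary structure under the applied loading (downward +):
  point load 166.3 at a = 6.1: Pa²(3L − a)/(6EI) = 31456/EI
  clockwise couple 137 at a = 9.15: M₀a(2L − a)/(2EI) = 9558/EI
  δ_0 = 41014/EI
Tip deflection under a unit load at E: L³/(3EI) = 605.3/EI.
The prop prevents deflection at E: R_E = δ_0/δ_{EE} = 41014/605.3 = 67.76 kN.
Moment equilibrium about D: M_D = Σ(load moments about D) − R_E·L = 1151 − 67.76×12.2 = 324.8 kN·m.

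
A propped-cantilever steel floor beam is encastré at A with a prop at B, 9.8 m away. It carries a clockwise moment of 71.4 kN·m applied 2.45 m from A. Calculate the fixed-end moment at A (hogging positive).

M_A = 24.54 kN·m

Remove the prop at B; the released (primary) structure is a cantilever built in at A.
Deflection at B on the released cantilever, summing each load's contribution:
  clockwise couple 71.4 at a = 2.45: M₀a(2L − a)/(2EI) = 1500/EI
Flexibility coefficient — unit upward force at B: δ_{BB} = L³/(3EI) = 313.7/EI.
Compatibility at B: δ_0 − R_B·δ_{BB} = 0, so R_B = 1500/313.7 = 4.781 kN.
Moment equilibrium about A: M_A = Σ(load moments about A) − R_B·L = 71.4 − 4.781×9.8 = 24.54 kN·m.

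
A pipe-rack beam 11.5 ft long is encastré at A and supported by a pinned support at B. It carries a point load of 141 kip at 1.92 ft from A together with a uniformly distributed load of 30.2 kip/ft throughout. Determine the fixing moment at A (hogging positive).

M_A = 705.9 kip·ft

Choose R_B as the redundant. The primary structure is the cantilever fixed at A.
Primary-structure tip deflection at B by superposition:
  point load 141 at a = 1.92: Pa²(3L − a)/(6EI) = 2822/EI
  UDL 30.2: wL⁴/(8EI) = 66025/EI
  δ_0 = 68847/EI
Tip deflection under a unit load at B: L³/(3EI) = 507/EI.
Compatibility at B: δ_0 − R_B·δ_{BB} = 0, so R_B = 68847/507 = 135.8 kip.
Moment equilibrium about A: M_A = Σ(load moments about A) − R_B·L = 2268 − 135.8×11.5 = 705.9 kip·ft.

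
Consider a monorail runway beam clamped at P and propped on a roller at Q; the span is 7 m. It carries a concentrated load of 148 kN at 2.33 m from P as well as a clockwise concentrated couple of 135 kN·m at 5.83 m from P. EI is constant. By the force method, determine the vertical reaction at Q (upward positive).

R_Q = 49.99 kN

Choose R_Q as the redundant. The primary structure is the cantilever fixed at P.
Deflection at Q on the released cantilever, summing each load's contribution:
  point load 148 at a = 2.33: Pa²(3L − a)/(6EI) = 2500/EI
  clockwise couple 135 at a = 5.83: M₀a(2L − a)/(2EI) = 3215/EI
  δ_0 = 5715/EI
Tip deflection under a unit load at Q: L³/(3EI) = 114.3/EI.
The prop prevents deflection at Q: R_Q = δ_0/δ_{QQ} = 5715/114.3 = 49.99 kN.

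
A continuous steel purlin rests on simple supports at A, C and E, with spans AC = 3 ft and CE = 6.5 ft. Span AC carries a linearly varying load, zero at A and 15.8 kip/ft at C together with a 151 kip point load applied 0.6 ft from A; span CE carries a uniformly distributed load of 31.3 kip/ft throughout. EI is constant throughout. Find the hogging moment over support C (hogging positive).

Take M_C as the redundant. Released structure: two simple spans AC and CE with a hinge at C.
Rotations at C on the released spans (each span's end-slope, ×1/EI):
  span AC: triangular load, peak 15.8: w₀L³/(45EI) = 9.48/EI
  span AC: point load 151 at a = 0.6: Pab(L + a)/(6LEI) = 43.49/EI
  span CE: UDL 31.3: wL³/(24EI) = 358.2/EI
  relative rotation θ_0 = (52.97 + 358.2)/EI = 411.1/EI
A unit hogging moment at C produces rotation L₁/(3EI) + L₂/(3EI) = 3.167/EI.
Slope continuity at C: θ_0 = M_C·3.167/EI, so M_C = 411.1/3.167 = 129.8 kip·ft (hogging).

M_C = 129.8 kip·ft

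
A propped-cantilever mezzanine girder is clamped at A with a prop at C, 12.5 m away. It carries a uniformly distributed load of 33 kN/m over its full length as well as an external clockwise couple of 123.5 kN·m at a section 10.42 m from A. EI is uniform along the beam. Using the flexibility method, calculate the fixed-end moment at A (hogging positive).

Remove the prop at C; the released (primary) structure is a cantilever built in at A.
Free-end deflection of the primary structure under the applied loading (downward +):
  UDL 33: wL⁴/(8EI) = 100708/EI
  clockwise couple 123.5 at a = 10.42: M₀a(2L − a)/(2EI) = 9381/EI
  δ_0 = 110089/EI
Flexibility coefficient — unit upward force at C: δ_{CC} = L³/(3EI) = 651/EI.
Compatibility at C: δ_0 − R_C·δ_{CC} = 0, so R_C = 110089/651 = 169.1 kN.
Moment equilibrium about A: M_A = Σ(load moments about A) − R_C·L = 2702 − 169.1×12.5 = 587.9 kN·m.

M_A = 587.9 kN·m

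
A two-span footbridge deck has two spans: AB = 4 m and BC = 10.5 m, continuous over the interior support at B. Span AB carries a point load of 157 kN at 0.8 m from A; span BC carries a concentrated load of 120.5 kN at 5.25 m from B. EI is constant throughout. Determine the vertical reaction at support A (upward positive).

R_A = 78.49 kN

Release continuity at B by inserting a hinge; the redundant is the internal moment M_B. The primary structure is two simply-supported spans AB and BC.
Rotations at B on the released spans (each span's end-slope, ×1/EI):
  span AB: point load 157 at a = 0.8: Pab(L + a)/(6LEI) = 80.38/EI
  span BC: point load 120.5 at a = 5.25: Pab(L + b)/(6LEI) = 830.3/EI
  relative rotation θ_0 = (80.38 + 830.3)/EI = 910.7/EI
A unit hogging moment at B produces rotation L₁/(3EI) + L₂/(3EI) = 4.833/EI.
Slope continuity at B: θ_0 = M_B·4.833/EI, so M_B = 910.7/4.833 = 188.4 kN·m (hogging).
Span AB, ΣM about A with M_B applied at B: R_B^{AB}·4 = 125.6 + 188.4, so R_B^{AB} = 78.51 kN and R_A = 157 − 78.51 = 78.49 kN.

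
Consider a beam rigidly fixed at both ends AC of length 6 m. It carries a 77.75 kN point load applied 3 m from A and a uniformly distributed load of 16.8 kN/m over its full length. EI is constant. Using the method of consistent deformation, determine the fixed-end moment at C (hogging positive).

Take the two fixed-end moments M_A, M_C as redundants; the released structure is the simple span AC.
End rotations of the released simple span under the applied load (×1/EI):
  at A: point load 77.75 at a = 3: Pab(L + b)/(6LEI) = 174.9/EI
  at C: point load 77.75 at a = 3: Pab(L + a)/(6LEI) = 174.9/EI
  at A: UDL 16.8: wL³/(24EI) = 151.2/EI
  at C: UDL 16.8: wL³/(24EI) = 151.2/EI
  θ_A0 = 326.1/EI,  θ_C0 = 326.1/EI
Flexibility coefficients: a unit moment at one end gives L/(3EI) there and L/(6EI) at the far end, so f₁₁ = f₂₂ = 2/EI and f₁₂ = f₂₁ = 1/EI.
Compatibility — zero rotation at each built-in end:
  2 M_A + 1 M_C = 326.1
  1 M_A + 2 M_C = 326.1
Solving the pair gives M_A = 108.7 kN·m and M_C = 108.7 kN·m (hogging).

M_C = 108.7 kN·m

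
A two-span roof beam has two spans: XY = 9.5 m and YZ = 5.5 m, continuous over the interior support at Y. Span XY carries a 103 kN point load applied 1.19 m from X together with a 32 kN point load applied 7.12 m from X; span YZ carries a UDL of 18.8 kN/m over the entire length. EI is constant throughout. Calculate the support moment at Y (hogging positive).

M_Y = 95.89 kN·m

Take M_Y as the redundant. Released structure: two simple spans XY and YZ with a hinge at Y.
End slopes at the hinge Y, treating each span as simply supported:
  span XY: point load 103 at a = 1.19: Pab(L + a)/(6LEI) = 191/EI
  span XY: point load 32 at a = 7.12: Pab(L + a)/(6LEI) = 158.1/EI
  span YZ: UDL 18.8: wL³/(24EI) = 130.3/EI
  relative rotation θ_0 = (349.1 + 130.3)/EI = 479.5/EI
A unit hogging moment at Y produces rotation L₁/(3EI) + L₂/(3EI) = 5/EI.
Compatibility: M_Y·(L₁+L₂)/(3EI) = θ_0, giving M_Y = 95.89 kN·m (hogging).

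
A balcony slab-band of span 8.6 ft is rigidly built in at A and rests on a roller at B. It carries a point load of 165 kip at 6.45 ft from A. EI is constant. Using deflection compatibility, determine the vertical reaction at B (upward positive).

Take the reaction at B as the redundant and release it; the primary structure is a cantilever fixed at A.
Downward deflection at the released point B due to the loads:
  point load 165 at a = 6.45: Pa²(3L − a)/(6EI) = 22138/EI
Tip deflection under a unit load at B: L³/(3EI) = 212/EI.
The prop prevents deflection at B: R_B = δ_0/δ_{BB} = 22138/212 = 104.4 kip.

R_B = 104.4 kip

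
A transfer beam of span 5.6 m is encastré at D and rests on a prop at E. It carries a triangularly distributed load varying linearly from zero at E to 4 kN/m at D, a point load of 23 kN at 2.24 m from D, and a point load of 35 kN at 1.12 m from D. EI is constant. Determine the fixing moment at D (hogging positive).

M_D = 61.32 kN·m

Release the roller at E. Primary structure: cantilever fixed at D.
Deflection at E on the released cantilever, summing each load's contribution:
  triangular load, peak 4 at the fixed end: w₀L⁴/(30EI) = 131.1/EI
  point load 23 at a = 2.24: Pa²(3L − a)/(6EI) = 280/EI
  point load 35 at a = 1.12: Pa²(3L − a)/(6EI) = 114.7/EI
  δ_0 = 525.9/EI
Flexibility coefficient — unit upward force at E: δ_{EE} = L³/(3EI) = 58.54/EI.
Compatibility at E: δ_0 − R_E·δ_{EE} = 0, so R_E = 525.9/58.54 = 8.984 kN.
Moment equilibrium about D: M_D = Σ(load moments about D) − R_E·L = 111.6 − 8.984×5.6 = 61.32 kN·m.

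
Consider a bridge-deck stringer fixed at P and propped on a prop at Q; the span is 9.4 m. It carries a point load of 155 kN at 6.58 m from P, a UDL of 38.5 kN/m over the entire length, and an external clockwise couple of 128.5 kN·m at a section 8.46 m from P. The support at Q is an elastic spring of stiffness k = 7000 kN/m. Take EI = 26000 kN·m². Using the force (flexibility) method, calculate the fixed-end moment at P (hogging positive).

M_P = 592.1 kN·m

Release the roller at Q. Primary structure: cantilever fixed at P.
Downward deflection at the released point Q due to the loads:
  point load 155 at a = 6.58: Pa²(3L − a)/(6EI) = 24182/EI
  UDL 38.5: wL⁴/(8EI) = 37574/EI
  clockwise couple 128.5 at a = 8.46: M₀a(2L − a)/(2EI) = 5620/EI
  δ_0 = 67376/EI
Flexibility coefficient — unit upward force at Q: δ_{QQ} = L³/(3EI) = 276.9/EI.
With EI = 26000 kN·m²: δ_0 = 2.5914 m and δ_{QQ} = 0.010649 m/kN.
Compatibility — the spring shortens by R_Q/k under the reaction it provides: δ_0 − R_Q·δ_{QQ} = R_Q/k. With 1/k = 0.000143 m/kN, R_Q = δ_0 / (δ_{QQ} + 1/k) = 2.5914 / (0.010649 + 0.000143) = 240.1 kN.
Moment equilibrium about P: M_P = Σ(load moments about P) − R_Q·L = 2849 − 240.1×9.4 = 592.1 kN·m.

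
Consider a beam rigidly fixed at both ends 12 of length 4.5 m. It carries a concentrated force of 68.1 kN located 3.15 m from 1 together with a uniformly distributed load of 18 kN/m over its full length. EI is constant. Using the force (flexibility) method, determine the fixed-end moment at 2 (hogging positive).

M_2 = 75.42 kN·m

Release both end moments; the primary structure is a simply-supported span 12 with redundants M_1 and M_2.
End rotations of the released simple span under the applied load (×1/EI):
  at 1: point load 68.1 at a = 3.15: Pab(L + b)/(6LEI) = 62.75/EI
  at 2: point load 68.1 at a = 3.15: Pab(L + a)/(6LEI) = 82.05/EI
  at 1: UDL 18: wL³/(24EI) = 68.34/EI
  at 2: UDL 18: wL³/(24EI) = 68.34/EI
  θ_10 = 131.1/EI,  θ_20 = 150.4/EI
Flexibility coefficients: a unit moment at one end gives L/(3EI) there and L/(6EI) at the far end, so f₁₁ = f₂₂ = 1.5/EI and f₁₂ = f₂₁ = 0.75/EI.
Compatibility — zero rotation at each built-in end:
  1.5 M_1 + 0.75 M_2 = 131.1
  0.75 M_1 + 1.5 M_2 = 150.4
Solving the pair gives M_1 = 49.68 kN·m and M_2 = 75.42 kN·m (hogging).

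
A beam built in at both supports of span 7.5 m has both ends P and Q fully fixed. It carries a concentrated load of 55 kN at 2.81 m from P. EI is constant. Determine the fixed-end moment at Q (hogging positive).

M_Q = 36.21 kN·m

Take the two fixed-end moments M_P, M_Q as redundants; the released structure is the simple span PQ.
On the primary (simply-supported) span, the end slopes from the loading are:
  at P: point load 55 at a = 2.81: Pab(L + b)/(6LEI) = 196.4/EI
  at Q: point load 55 at a = 2.81: Pab(L + a)/(6LEI) = 166.1/EI
  θ_P0 = 196.4/EI,  θ_Q0 = 166.1/EI
Flexibility coefficients: a unit moment at one end gives L/(3EI) there and L/(6EI) at the far end, so f₁₁ = f₂₂ = 2.5/EI and f₁₂ = f₂₁ = 1.25/EI.
Compatibility — zero rotation at each built-in end:
  2.5 M_P + 1.25 M_Q = 196.4
  1.25 M_P + 2.5 M_Q = 166.1
Solving the pair gives M_P = 60.44 kN·m and M_Q = 36.21 kN·m (hogging).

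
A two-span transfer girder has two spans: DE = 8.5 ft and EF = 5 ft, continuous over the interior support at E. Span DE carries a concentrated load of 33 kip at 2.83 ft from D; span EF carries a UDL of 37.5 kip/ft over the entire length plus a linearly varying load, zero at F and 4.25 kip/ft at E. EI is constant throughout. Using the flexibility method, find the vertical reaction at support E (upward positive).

R_E = 134.7 kip

Take M_E as the redundant. Released structure: two simple spans DE and EF with a hinge at E.
Rotations at E on the released spans (each span's end-slope, ×1/EI):
  span DE: point load 33 at a = 2.83: Pab(L + a)/(6LEI) = 117.6/EI
  span EF: UDL 37.5: wL³/(24EI) = 195.3/EI
  span EF: triangular load, peak 4.25: w₀L³/(45EI) = 11.81/EI
  relative rotation θ_0 = (117.6 + 207.1)/EI = 324.8/EI
A unit hogging moment at E produces rotation L₁/(3EI) + L₂/(3EI) = 4.5/EI.
Compatibility: M_E·(L₁+L₂)/(3EI) = θ_0, giving M_E = 72.17 kip·ft (hogging).
Span DE, ΣM about D with M_E applied at E: R_E^{DE}·8.5 = 93.39 + 72.17, so R_E^{DE} = 19.48 kip and R_D = 33 − 19.48 = 13.52 kip.
Span EF, ΣM about F: R_E^{EF}·5 = 504.2 + 72.17, so R_E^{EF} = 115.3 kip and R_F = 198.1 − 115.3 = 82.86 kip.
R_E = 19.48 + 115.3 = 134.7 kip.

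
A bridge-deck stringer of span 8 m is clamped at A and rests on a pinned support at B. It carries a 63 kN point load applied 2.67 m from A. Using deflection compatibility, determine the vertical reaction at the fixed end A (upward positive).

R_A = 53.64 kN

Release the roller at B. Primary structure: cantilever fixed at A.
Primary-structure tip deflection at B by superposition:
  point load 63 at a = 2.67: Pa²(3L − a)/(6EI) = 1597/EI
Tip deflection under a unit load at B: L³/(3EI) = 170.7/EI.
The prop prevents deflection at B: R_B = δ_0/δ_{BB} = 1597/170.7 = 9.355 kN.
Vertical equilibrium: R_A = ΣP − R_B = 63 − 9.355 = 53.64 kN.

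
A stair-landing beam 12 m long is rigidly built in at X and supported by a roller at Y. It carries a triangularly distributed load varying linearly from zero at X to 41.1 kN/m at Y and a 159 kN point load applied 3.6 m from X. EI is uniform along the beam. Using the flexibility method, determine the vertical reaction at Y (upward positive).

Take the reaction at Y as the redundant and release it; the primary structure is a cantilever fixed at X.
Free-end deflection of the primary structure under the applied loading (downward +):
  triangular load, peak 41.1 at the free end: 11w₀L⁴/(120EI) = 78123/EI
  point load 159 at a = 3.6: Pa²(3L − a)/(6EI) = 11127/EI
  δ_0 = 89250/EI
Tip deflection under a unit load at Y: L³/(3EI) = 576/EI.
The prop prevents deflection at Y: R_Y = δ_0/δ_{YY} = 89250/576 = 154.9 kN.

R_Y = 154.9 kN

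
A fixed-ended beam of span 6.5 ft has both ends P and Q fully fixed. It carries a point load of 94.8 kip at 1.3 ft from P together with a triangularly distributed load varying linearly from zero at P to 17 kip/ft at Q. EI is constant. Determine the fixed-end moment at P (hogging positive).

Take the two fixed-end moments M_P, M_Q as redundants; the released structure is the simple span PQ.
On the primary (simply-supported) span, the end slopes from the loading are:
  at P: point load 94.8 at a = 1.3: Pab(L + b)/(6LEI) = 192.3/EI
  at Q: point load 94.8 at a = 1.3: Pab(L + a)/(6LEI) = 128.2/EI
  at P: triangular load, peak 17: 7w₀L³/(360EI) = 90.78/EI
  at Q: triangular load, peak 17: w₀L³/(45EI) = 103.7/EI
  θ_P0 = 283/EI,  θ_Q0 = 231.9/EI
Flexibility coefficients: a unit moment at one end gives L/(3EI) there and L/(6EI) at the far end, so f₁₁ = f₂₂ = 2.167/EI and f₁₂ = f₂₁ = 1.083/EI.
Compatibility — zero rotation at each built-in end:
  2.167 M_P + 1.083 M_Q = 283
  1.083 M_P + 2.167 M_Q = 231.9
Solving the pair gives M_P = 102.8 kip·ft and M_Q = 55.63 kip·ft (hogging).

M_P = 102.8 kip·ft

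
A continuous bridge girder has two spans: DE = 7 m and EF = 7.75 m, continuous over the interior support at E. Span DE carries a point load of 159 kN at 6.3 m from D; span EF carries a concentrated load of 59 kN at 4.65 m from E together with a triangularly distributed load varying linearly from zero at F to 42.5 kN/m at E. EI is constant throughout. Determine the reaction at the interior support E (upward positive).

R_E = 324.1 kN

Insert a hinge at E; M_E is the redundant, and each span becomes simply supported.
End slopes at the hinge E, treating each span as simply supported:
  span DE: point load 159 at a = 6.3: Pab(L + a)/(6LEI) = 222/EI
  span EF: point load 59 at a = 4.65: Pab(L + b)/(6LEI) = 198.4/EI
  span EF: triangular load, peak 42.5: w₀L³/(45EI) = 439.6/EI
  relative rotation θ_0 = (222 + 638.1)/EI = 860.1/EI
A unit hogging moment at E produces rotation L₁/(3EI) + L₂/(3EI) = 4.917/EI.
Compatibility: M_E·(L₁+L₂)/(3EI) = θ_0, giving M_E = 174.9 kN·m (hogging).
Span DE, ΣM about D with M_E applied at E: R_E^{DE}·7 = 1002 + 174.9, so R_E^{DE} = 168.1 kN and R_D = 159 − 168.1 = -9.091 kN.
Span EF, ΣM about F: R_E^{EF}·7.75 = 1034 + 174.9, so R_E^{EF} = 156 kN and R_F = 223.7 − 156 = 67.72 kN.
R_E = 168.1 + 156 = 324.1 kN.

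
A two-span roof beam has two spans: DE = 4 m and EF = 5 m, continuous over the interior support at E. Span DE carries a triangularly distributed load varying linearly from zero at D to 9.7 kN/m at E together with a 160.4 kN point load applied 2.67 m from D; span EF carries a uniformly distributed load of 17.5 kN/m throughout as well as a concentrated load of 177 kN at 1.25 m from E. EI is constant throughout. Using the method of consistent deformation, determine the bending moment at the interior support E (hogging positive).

Take M_E as the redundant. Released structure: two simple spans DE and EF with a hinge at E.
End slopes at the hinge E, treating each span as simply supported:
  span DE: triangular load, peak 9.7: w₀L³/(45EI) = 13.8/EI
  span DE: point load 160.4 at a = 2.67: Pab(L + a)/(6LEI) = 158.3/EI
  span EF: UDL 17.5: wL³/(24EI) = 91.15/EI
  span EF: point load 177 at a = 1.25: Pab(L + b)/(6LEI) = 242/EI
  relative rotation θ_0 = (172.1 + 333.1)/EI = 505.2/EI
A unit hogging moment at E produces rotation L₁/(3EI) + L₂/(3EI) = 3/EI.
Slope continuity at E: θ_0 = M_E·3/EI, so M_E = 505.2/3 = 168.4 kN·m (hogging).

M_E = 168.4 kN·m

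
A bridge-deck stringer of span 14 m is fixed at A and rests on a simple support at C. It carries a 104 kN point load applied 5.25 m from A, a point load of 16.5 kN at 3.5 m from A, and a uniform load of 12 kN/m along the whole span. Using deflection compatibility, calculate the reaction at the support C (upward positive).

R_C = 83.61 kN

Release the roller at C. Primary structure: cantilever fixed at A.
Downward deflection at the released point C due to the loads:
  point load 104 at a = 5.25: Pa²(3L − a)/(6EI) = 17557/EI
  point load 16.5 at a = 3.5: Pa²(3L − a)/(6EI) = 1297/EI
  UDL 12: wL⁴/(8EI) = 57624/EI
  δ_0 = 76478/EI
Flexibility coefficient — unit upward force at C: δ_{CC} = L³/(3EI) = 914.7/EI.
The prop prevents deflection at C: R_C = δ_0/δ_{CC} = 76478/914.7 = 83.61 kN.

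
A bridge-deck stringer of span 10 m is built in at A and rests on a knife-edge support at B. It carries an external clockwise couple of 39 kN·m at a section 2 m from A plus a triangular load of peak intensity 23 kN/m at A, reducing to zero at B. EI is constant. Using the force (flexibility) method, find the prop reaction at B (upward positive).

R_B = 25.11 kN

Choose R_B as the redundant. The primary structure is the cantilever fixed at A.
Deflection at B on the released cantilever, summing each load's contribution:
  clockwise couple 39 at a = 2: M₀a(2L − a)/(2EI) = 702/EI
  triangular load, peak 23 at the fixed end: w₀L⁴/(30EI) = 7667/EI
  δ_0 = 8369/EI
Flexibility coefficient — unit upward force at B: δ_{BB} = L³/(3EI) = 333.3/EI.
Compatibility at B: δ_0 − R_B·δ_{BB} = 0, so R_B = 8369/333.3 = 25.11 kN.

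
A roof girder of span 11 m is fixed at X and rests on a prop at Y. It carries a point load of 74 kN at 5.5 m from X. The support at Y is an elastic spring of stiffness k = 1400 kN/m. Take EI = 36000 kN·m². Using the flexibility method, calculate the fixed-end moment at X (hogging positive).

M_X = 166.6 kN·m

Take the reaction at Y as the redundant and release it; the primary structure is a cantilever fixed at X.
Free-end deflection of the primary structure under the applied loading (downward +):
  point load 74 at a = 5.5: Pa²(3L − a)/(6EI) = 10260/EI
Tip deflection under a unit load at Y: L³/(3EI) = 443.7/EI.
With EI = 36000 kN·m²: δ_0 = 0.28499 m and δ_{YY} = 0.012324 m/kN.
Compatibility — the spring shortens by R_Y/k under the reaction it provides: δ_0 − R_Y·δ_{YY} = R_Y/k. With 1/k = 0.000714 m/kN, R_Y = δ_0 / (δ_{YY} + 1/k) = 0.28499 / (0.012324 + 0.000714) = 21.86 kN.
Moment equilibrium about X: M_X = Σ(load moments about X) − R_Y·L = 407 − 21.86×11 = 166.6 kN·m.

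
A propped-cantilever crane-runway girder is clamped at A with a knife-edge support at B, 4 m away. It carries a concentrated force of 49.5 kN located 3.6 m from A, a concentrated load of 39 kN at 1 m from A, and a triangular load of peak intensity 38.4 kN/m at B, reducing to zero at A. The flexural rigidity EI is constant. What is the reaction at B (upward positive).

Take the reaction at B as the redundant and release it; the primary structure is a cantilever fixed at A.
Free-end deflection of the primary structure under the applied loading (downward +):
  point load 49.5 at a = 3.6: Pa²(3L − a)/(6EI) = 898.1/EI
  point load 39 at a = 1: Pa²(3L − a)/(6EI) = 71.5/EI
  triangular load, peak 38.4 at the free end: 11w₀L⁴/(120EI) = 901.1/EI
  δ_0 = 1871/EI
Tip deflection under a unit load at B: L³/(3EI) = 21.33/EI.
Compatibility at B: δ_0 − R_B·δ_{BB} = 0, so R_B = 1871/21.33 = 87.69 kN.

R_B = 87.69 kN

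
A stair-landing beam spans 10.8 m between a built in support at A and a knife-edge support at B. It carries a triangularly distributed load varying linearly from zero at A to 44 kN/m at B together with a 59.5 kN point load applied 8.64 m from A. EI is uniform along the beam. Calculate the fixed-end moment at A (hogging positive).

Release the roller at B. Primary structure: cantilever fixed at A.
Deflection at B on the released cantilever, summing each load's contribution:
  triangular load, peak 44 at the free end: 11w₀L⁴/(120EI) = 54873/EI
  point load 59.5 at a = 8.64: Pa²(3L − a)/(6EI) = 17589/EI
  δ_0 = 72462/EI
Tip deflection under a unit load at B: L³/(3EI) = 419.9/EI.
Compatibility at B: δ_0 − R_B·δ_{BB} = 0, so R_B = 72462/419.9 = 172.6 kN.
Moment equilibrium about A: M_A = Σ(load moments about A) − R_B·L = 2225 − 172.6×10.8 = 361.1 kN·m.

M_A = 361.1 kN·m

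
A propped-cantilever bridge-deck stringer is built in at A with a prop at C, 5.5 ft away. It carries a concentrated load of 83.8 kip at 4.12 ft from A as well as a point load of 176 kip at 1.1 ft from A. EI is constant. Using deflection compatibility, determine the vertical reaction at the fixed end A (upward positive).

R_A = 197 kip

Remove the prop at C; the released (primary) structure is a cantilever built in at A.
Downward deflection at the released point C due to the loads:
  point load 83.8 at a = 4.12: Pa²(3L − a)/(6EI) = 2935/EI
  point load 176 at a = 1.1: Pa²(3L − a)/(6EI) = 546.6/EI
  δ_0 = 3482/EI
Tip deflection under a unit load at C: L³/(3EI) = 55.46/EI.
The prop prevents deflection at C: R_C = δ_0/δ_{CC} = 3482/55.46 = 62.78 kip.
Vertical equilibrium: R_A = ΣP − R_C = 259.8 − 62.78 = 197 kip.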